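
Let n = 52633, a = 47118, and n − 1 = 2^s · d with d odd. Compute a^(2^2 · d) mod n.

n − 1 = 52632 = 2^3 · 6579, so s = 3 and d = 6579.
x_0 = 47118^6579 mod 52633 = 42435.
x_1 = 42435^2 mod 52633 = 49029.
x_2 = 49029^2 mod 52633 = 41098.

41098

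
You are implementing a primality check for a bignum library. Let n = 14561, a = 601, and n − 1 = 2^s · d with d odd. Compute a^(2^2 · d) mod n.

3278

n − 1 = 14560 = 2^5 · 455, so s = 5 and d = 455.
x_0 = 601^455 mod 14561 = 7462.
x_1 = 7462^2 mod 14561 = 180.
x_2 = 180^2 mod 14561 = 3278.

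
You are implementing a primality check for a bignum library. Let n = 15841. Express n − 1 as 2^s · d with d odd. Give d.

Halving: 15840 → 7920 → 3960 → 1980 → 990 → 495; 495 is odd.
So 15840 = 2^5 · 495.

495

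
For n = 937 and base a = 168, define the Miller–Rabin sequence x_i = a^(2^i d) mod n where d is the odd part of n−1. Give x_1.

196

n − 1 = 936 = 2^3 · 117, so s = 3 and d = 117.
x_0 = 168^117 mod 937 = 14.
x_1 = 14^2 mod 937 = 196.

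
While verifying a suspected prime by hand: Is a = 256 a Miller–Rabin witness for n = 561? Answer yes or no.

no

n − 1 = 560 = 2^4 · 35, so s = 4 and d = 35.
x_0 = 256^35 mod 561 = 1.
x_0 = 1, so 256 is not a witness.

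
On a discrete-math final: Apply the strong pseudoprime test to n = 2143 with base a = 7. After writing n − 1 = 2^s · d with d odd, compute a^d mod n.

n − 1 = 2142 = 2^1 · 1071, so s = 1 and d = 1071.
7^1071 mod 2143 = 2142.

2142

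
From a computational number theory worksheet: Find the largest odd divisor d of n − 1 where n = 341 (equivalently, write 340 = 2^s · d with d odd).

85

Halving: 340 → 170 → 85; 85 is odd.
So 340 = 2^2 · 85.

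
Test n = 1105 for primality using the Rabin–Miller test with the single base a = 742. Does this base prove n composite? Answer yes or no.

yes

n − 1 = 1104 = 2^4 · 69, so s = 4 and d = 69.
x_0 = 742^69 mod 1105 = 27.
x_0 is neither 1 nor 1104, so continue squaring.
x_1 = 27^2 mod 1105 = 729.
x_2 = 729^2 mod 1105 = 1041.
x_3 = 1041^2 mod 1105 = 781.
Reached i = s−1 = 3 without hitting −1: 742 is a Miller–Rabin witness and 1105 is composite.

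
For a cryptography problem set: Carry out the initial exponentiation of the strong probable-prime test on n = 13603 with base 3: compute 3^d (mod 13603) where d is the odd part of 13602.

n − 1 = 13602 = 2^1 · 6801, so s = 1 and d = 6801.
3^6801 mod 13603 = 1223.

1223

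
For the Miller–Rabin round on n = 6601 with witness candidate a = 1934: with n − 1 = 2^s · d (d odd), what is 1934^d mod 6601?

n − 1 = 6600 = 2^3 · 825, so s = 3 and d = 825.
1934^825 mod 6601 = 2094.

2094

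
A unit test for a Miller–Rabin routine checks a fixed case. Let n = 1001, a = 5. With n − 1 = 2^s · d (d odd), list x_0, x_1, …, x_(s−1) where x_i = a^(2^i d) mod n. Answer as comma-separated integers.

n − 1 = 1000 = 2^3 · 125, so s = 3 and d = 125.
x_0 = 5^125 mod 1001 = 122.
x_1 = 122^2 mod 1001 = 870.
x_2 = 870^2 mod 1001 = 144.

122, 870, 144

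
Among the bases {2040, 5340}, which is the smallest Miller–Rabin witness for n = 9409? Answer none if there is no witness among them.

none

n − 1 = 9408 = 2^6 · 147, so s = 6 and d = 147.
Base 2040: x_0 = 2040^147 mod 9409 = 7981. x_0 is neither 1 nor 9408, so continue squaring. x_1 = 7981^2 mod 9409 = 6840. x_2 = 6840^2 mod 9409 = 4052. x_3 = 4052^2 mod 9409 = 9408. x_3 ≡ −1, so 2040 is not a witness.
Base 5340: x_0 = 5340^147 mod 9409 = 4337. x_0 is neither 1 nor 9408, so continue squaring. x_1 = 4337^2 mod 9409 = 978. x_2 = 978^2 mod 9409 = 6175. x_3 = 6175^2 mod 9409 = 5357. x_4 = 5357^2 mod 9409 = 9408. x_4 ≡ −1, so 5340 is not a witness.
No listed base is a witness for 9409.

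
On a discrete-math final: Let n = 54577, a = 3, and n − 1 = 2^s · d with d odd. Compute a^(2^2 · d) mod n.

n − 1 = 54576 = 2^4 · 3411, so s = 4 and d = 3411.
x_0 = 3^3411 mod 54577 = 54576.
x_1 = 54576^2 mod 54577 = 1.
x_2 = 1^2 mod 54577 = 1.

1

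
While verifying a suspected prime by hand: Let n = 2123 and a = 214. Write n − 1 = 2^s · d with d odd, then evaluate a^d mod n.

n − 1 = 2122 = 2^1 · 1061, so s = 1 and d = 1061.
Repeated squaring mod 2123: 214^1 ≡ 214, 214^2 ≡ 1213, 214^4 ≡ 130, 214^8 ≡ 2039, 214^16 ≡ 687, 214^32 ≡ 663, 214^64 ≡ 108, 214^128 ≡ 1049, 214^256 ≡ 687, 214^512 ≡ 663, 214^1024 ≡ 108.
1061 = 1024 + 32 + 4 + 1, so 214^1061 ≡ 108·663·130·214 ≡ 1765 (mod 2123).

1765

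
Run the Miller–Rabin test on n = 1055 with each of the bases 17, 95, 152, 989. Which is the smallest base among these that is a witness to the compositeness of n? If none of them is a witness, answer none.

17

n − 1 = 1054 = 2^1 · 527, so s = 1 and d = 527.
Base 17: x_0 = 17^527 mod 1055 = 133. x_0 ∉ {1, 1054} and s = 1, so 17 is a Miller–Rabin witness and 1055 is composite.
Base 95: x_0 = 95^527 mod 1055 = 585. x_0 ∉ {1, 1054} and s = 1, so 95 is a Miller–Rabin witness and 1055 is composite.
Base 152: x_0 = 152^527 mod 1055 = 528. x_0 ∉ {1, 1054} and s = 1, so 152 is a Miller–Rabin witness and 1055 is composite.
Base 989: x_0 = 989^527 mod 1055 = 919. x_0 ∉ {1, 1054} and s = 1, so 989 is a Miller–Rabin witness and 1055 is composite.
The smallest witness among the given bases is 17.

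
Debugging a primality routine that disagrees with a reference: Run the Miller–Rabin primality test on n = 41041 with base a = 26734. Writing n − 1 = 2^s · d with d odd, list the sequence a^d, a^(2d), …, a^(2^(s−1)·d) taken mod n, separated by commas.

31725, 27182, 1, 1

n − 1 = 41040 = 2^4 · 2565, so s = 4 and d = 2565.
x_0 = 26734^2565 mod 41041 = 31725.
x_1 = 31725^2 mod 41041 = 27182.
x_2 = 27182^2 mod 41041 = 1.
x_3 = 1^2 mod 41041 = 1.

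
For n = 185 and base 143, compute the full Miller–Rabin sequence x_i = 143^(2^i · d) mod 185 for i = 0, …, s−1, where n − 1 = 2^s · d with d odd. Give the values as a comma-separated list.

n − 1 = 184 = 2^3 · 23, so s = 3 and d = 23.
x_0 = 143^23 mod 185 = 17.
x_1 = 17^2 mod 185 = 104.
x_2 = 104^2 mod 185 = 86.

17, 104, 86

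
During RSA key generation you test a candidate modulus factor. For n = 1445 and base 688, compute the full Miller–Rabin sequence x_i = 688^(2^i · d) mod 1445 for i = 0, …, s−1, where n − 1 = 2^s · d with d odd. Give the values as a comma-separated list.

688, 829

n − 1 = 1444 = 2^2 · 361, so s = 2 and d = 361.
x_0 = 688^361 mod 1445 = 688.
x_1 = 688^2 mod 1445 = 829.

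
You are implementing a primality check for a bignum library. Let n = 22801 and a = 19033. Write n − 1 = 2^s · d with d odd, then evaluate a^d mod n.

6794

n − 1 = 22800 = 2^4 · 1425, so s = 4 and d = 1425.
19033^1425 mod 22801 = 6794.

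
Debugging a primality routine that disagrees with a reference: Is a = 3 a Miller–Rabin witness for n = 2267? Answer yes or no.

no

n − 1 = 2266 = 2^1 · 1133, so s = 1 and d = 1133.
Repeated squaring mod 2267: 3^1 ≡ 3, 3^2 ≡ 9, 3^4 ≡ 81, 3^8 ≡ 2027, 3^16 ≡ 925, 3^32 ≡ 966, 3^64 ≡ 1419, 3^128 ≡ 465, 3^256 ≡ 860, 3^512 ≡ 558, 3^1024 ≡ 785.
1133 = 1024 + 64 + 32 + 8 + 4 + 1, so 3^1133 ≡ 785·1419·966·2027·81·3 ≡ 1 (mod 2267).
x_0 = 3^1133 mod 2267 = 1.
x_0 = 1, so 3 is not a witness.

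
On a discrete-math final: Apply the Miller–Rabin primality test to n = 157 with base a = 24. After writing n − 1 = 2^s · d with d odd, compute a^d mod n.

129

n − 1 = 156 = 2^2 · 39, so s = 2 and d = 39.
Repeated squaring mod 157: 24^1 ≡ 24, 24^2 ≡ 105, 24^4 ≡ 35, 24^8 ≡ 126, 24^16 ≡ 19, 24^32 ≡ 47.
39 = 32 + 4 + 2 + 1, so 24^39 ≡ 47·35·105·24 ≡ 129 (mod 157).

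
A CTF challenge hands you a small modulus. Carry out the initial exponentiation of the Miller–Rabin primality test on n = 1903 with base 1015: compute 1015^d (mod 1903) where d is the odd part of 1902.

641

n − 1 = 1902 = 2^1 · 951, so s = 1 and d = 951.
1015^951 mod 1903 = 641.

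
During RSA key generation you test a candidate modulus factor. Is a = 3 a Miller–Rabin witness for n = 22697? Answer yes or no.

no

n − 1 = 22696 = 2^3 · 2837, so s = 3 and d = 2837.
x_0 = 3^2837 mod 22697 = 17561.
x_0 is neither 1 nor 22696, so continue squaring.
x_1 = 17561^2 mod 22697 = 4582.
x_2 = 4582^2 mod 22697 = 22696.
x_2 ≡ −1, so 3 is not a witness.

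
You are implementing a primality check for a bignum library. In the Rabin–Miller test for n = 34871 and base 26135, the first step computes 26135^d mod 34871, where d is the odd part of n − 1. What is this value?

n − 1 = 34870 = 2^1 · 17435, so s = 1 and d = 17435.
By repeated squaring, 26135^17435 ≡ 34870 (mod 34871).

34870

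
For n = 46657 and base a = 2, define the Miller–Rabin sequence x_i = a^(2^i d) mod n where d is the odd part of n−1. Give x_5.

n − 1 = 46656 = 2^6 · 729, so s = 6 and d = 729.
x_0 = 2^729 mod 46657 = 512.
x_1 = 512^2 mod 46657 = 28859.
x_2 = 28859^2 mod 46657 = 14431.
x_3 = 14431^2 mod 46657 = 23570.
x_4 = 23570^2 mod 46657 = 1.
x_5 = 1^2 mod 46657 = 1.

1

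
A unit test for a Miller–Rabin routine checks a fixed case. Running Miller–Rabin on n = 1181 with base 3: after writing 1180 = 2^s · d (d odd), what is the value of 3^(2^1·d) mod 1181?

n − 1 = 1180 = 2^2 · 295, so s = 2 and d = 295.
By repeated squaring, 3^295 ≡ 938 (mod 1181).
x_0 = 938.
x_1 = 938^2 mod 1181 = 1180.

1180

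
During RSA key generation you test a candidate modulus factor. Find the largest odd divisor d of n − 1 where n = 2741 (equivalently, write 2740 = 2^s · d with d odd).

Halving: 2740 → 1370 → 685; 685 is odd.
So 2740 = 2^2 · 685.

685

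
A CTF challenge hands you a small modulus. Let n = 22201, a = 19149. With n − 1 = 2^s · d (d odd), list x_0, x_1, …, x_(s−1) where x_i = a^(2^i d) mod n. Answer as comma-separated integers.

n − 1 = 22200 = 2^3 · 2775, so s = 3 and d = 2775.
x_0 = 19149^2775 mod 22201 = 850.
x_1 = 850^2 mod 22201 = 12068.
x_2 = 12068^2 mod 22201 = 20265.

850, 12068, 20265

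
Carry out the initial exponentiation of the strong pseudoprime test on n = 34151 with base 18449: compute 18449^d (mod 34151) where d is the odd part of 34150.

27372

n − 1 = 34150 = 2^1 · 17075, so s = 1 and d = 17075.
By repeated squaring, 18449^17075 ≡ 27372 (mod 34151).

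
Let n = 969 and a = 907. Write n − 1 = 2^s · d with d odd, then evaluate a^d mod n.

895

n − 1 = 968 = 2^3 · 121, so s = 3 and d = 121.
Repeated squaring mod 969: 907^1 ≡ 907, 907^2 ≡ 937, 907^4 ≡ 55, 907^8 ≡ 118, 907^16 ≡ 358, 907^32 ≡ 256, 907^64 ≡ 613.
121 = 64 + 32 + 16 + 8 + 1, so 907^121 ≡ 613·256·358·118·907 ≡ 895 (mod 969).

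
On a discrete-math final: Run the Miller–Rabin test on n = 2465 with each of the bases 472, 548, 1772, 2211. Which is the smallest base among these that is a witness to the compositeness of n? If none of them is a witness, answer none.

n − 1 = 2464 = 2^5 · 77, so s = 5 and d = 77.
Base 472: x_0 = 472^77 mod 2465 = 302. x_0 is neither 1 nor 2464, so continue squaring. x_1 = 302^2 mod 2465 = 2464. x_1 ≡ −1, so 472 is not a witness.
Base 548: x_0 = 548^77 mod 2465 = 1143. x_0 is neither 1 nor 2464, so continue squaring. x_1 = 1143^2 mod 2465 = 2464. x_1 ≡ −1, so 548 is not a witness.
Base 1772: x_0 = 1772^77 mod 2465 = 1177. x_0 is neither 1 nor 2464, so continue squaring. x_1 = 1177^2 mod 2465 = 2464. x_1 ≡ −1, so 1772 is not a witness.
Base 2211: x_0 = 2211^77 mod 2465 = 1. x_0 = 1, so 2211 is not a witness.
No listed base is a witness for 2465.

none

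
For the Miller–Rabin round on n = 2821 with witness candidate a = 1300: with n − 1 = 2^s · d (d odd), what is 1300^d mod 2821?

n − 1 = 2820 = 2^2 · 705, so s = 2 and d = 705.
Repeated squaring mod 2821: 1300^1 ≡ 1300, 1300^2 ≡ 221, 1300^4 ≡ 884, 1300^8 ≡ 39, 1300^16 ≡ 1521, 1300^32 ≡ 221, 1300^64 ≡ 884, 1300^128 ≡ 39, 1300^256 ≡ 1521, 1300^512 ≡ 221.
705 = 512 + 128 + 64 + 1, so 1300^705 ≡ 221·39·884·1300 ≡ 650 (mod 2821).

650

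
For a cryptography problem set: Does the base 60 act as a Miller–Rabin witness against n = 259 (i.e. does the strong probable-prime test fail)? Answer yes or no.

n − 1 = 258 = 2^1 · 129, so s = 1 and d = 129.
x_0 = 60^129 mod 259 = 43.
x_0 ∉ {1, 258} and s = 1, so 60 is a Miller–Rabin witness and 259 is composite.

yes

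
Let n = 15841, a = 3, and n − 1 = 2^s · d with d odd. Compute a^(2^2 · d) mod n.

1

n − 1 = 15840 = 2^5 · 495, so s = 5 and d = 495.
Repeated squaring mod 15841: 3^1 ≡ 3, 3^2 ≡ 9, 3^4 ≡ 81, 3^8 ≡ 6561, 3^16 ≡ 6724, 3^32 ≡ 1962, 3^64 ≡ 81, 3^128 ≡ 6561, 3^256 ≡ 6724.
495 = 256 + 128 + 64 + 32 + 8 + 4 + 2 + 1, so 3^495 ≡ 6724·6561·81·1962·6561·81·9·3 ≡ 12802 (mod 15841).
x_0 = 12802.
x_1 = 12802^2 mod 15841 = 218.
x_2 = 218^2 mod 15841 = 1.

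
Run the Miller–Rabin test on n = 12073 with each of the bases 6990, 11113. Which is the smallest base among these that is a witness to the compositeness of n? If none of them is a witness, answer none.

none

n − 1 = 12072 = 2^3 · 1509, so s = 3 and d = 1509.
Base 6990: x_0 = 6990^1509 mod 12073 = 12072. x_0 = 12072 ≡ −1, so 6990 is not a witness.
Base 11113: x_0 = 11113^1509 mod 12073 = 8749. x_0 is neither 1 nor 12072, so continue squaring. x_1 = 8749^2 mod 12073 = 2181. x_2 = 2181^2 mod 12073 = 12072. x_2 ≡ −1, so 11113 is not a witness.
No listed base is a witness for 12073.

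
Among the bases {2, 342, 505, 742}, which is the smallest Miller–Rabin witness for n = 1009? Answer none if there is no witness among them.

none

n − 1 = 1008 = 2^4 · 63, so s = 4 and d = 63.
Base 2: x_0 = 2^63 mod 1009 = 192. x_0 is neither 1 nor 1008, so continue squaring. x_1 = 192^2 mod 1009 = 540. x_2 = 540^2 mod 1009 = 1008. x_2 ≡ −1, so 2 is not a witness.
Base 342: x_0 = 342^63 mod 1009 = 183. x_0 is neither 1 nor 1008, so continue squaring. x_1 = 183^2 mod 1009 = 192. x_2 = 192^2 mod 1009 = 540. x_3 = 540^2 mod 1009 = 1008. x_3 ≡ −1, so 342 is not a witness.
Base 505: x_0 = 505^63 mod 1009 = 247. x_0 is neither 1 nor 1008, so continue squaring. x_1 = 247^2 mod 1009 = 469. x_2 = 469^2 mod 1009 = 1008. x_2 ≡ −1, so 505 is not a witness.
Base 742: x_0 = 742^63 mod 1009 = 62. x_0 is neither 1 nor 1008, so continue squaring. x_1 = 62^2 mod 1009 = 817. x_2 = 817^2 mod 1009 = 540. x_3 = 540^2 mod 1009 = 1008. x_3 ≡ −1, so 742 is not a witness.
No listed base is a witness for 1009.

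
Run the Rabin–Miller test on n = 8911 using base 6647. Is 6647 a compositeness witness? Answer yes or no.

no

n − 1 = 8910 = 2^1 · 4455, so s = 1 and d = 4455.
Repeated squaring mod 8911: 6647^1 ≡ 6647, 6647^2 ≡ 1871, 6647^4 ≡ 7529, 6647^8 ≡ 2970, 6647^16 ≡ 7921, 6647^32 ≡ 8801, 6647^64 ≡ 3189, 6647^128 ≡ 2270, 6647^256 ≡ 2342, 6647^512 ≡ 4699, 6647^1024 ≡ 8054, 6647^2048 ≡ 3747, 6647^4096 ≡ 5184.
4455 = 4096 + 256 + 64 + 32 + 4 + 2 + 1, so 6647^4455 ≡ 5184·2342·3189·8801·7529·1871·6647 ≡ 1 (mod 8911).
x_0 = 6647^4455 mod 8911 = 1.
x_0 = 1, so 6647 is not a witness.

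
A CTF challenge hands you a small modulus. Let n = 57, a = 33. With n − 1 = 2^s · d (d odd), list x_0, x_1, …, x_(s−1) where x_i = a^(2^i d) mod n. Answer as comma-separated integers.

3, 9, 24

n − 1 = 56 = 2^3 · 7, so s = 3 and d = 7.
x_0 = 33^7 mod 57 = 3.
x_1 = 3^2 mod 57 = 9.
x_2 = 9^2 mod 57 = 24.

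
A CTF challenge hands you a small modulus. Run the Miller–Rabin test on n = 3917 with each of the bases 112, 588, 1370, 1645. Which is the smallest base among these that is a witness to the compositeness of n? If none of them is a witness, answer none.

n − 1 = 3916 = 2^2 · 979, so s = 2 and d = 979.
Base 112: x_0 = 112^979 mod 3917 = 3916. x_0 = 3916 ≡ −1, so 112 is not a witness.
Base 588: x_0 = 588^979 mod 3917 = 835. x_0 is neither 1 nor 3916, so continue squaring. x_1 = 835^2 mod 3917 = 3916. x_1 ≡ −1, so 588 is not a witness.
Base 1370: x_0 = 1370^979 mod 3917 = 1. x_0 = 1, so 1370 is not a witness.
Base 1645: x_0 = 1645^979 mod 3917 = 3082. x_0 is neither 1 nor 3916, so continue squaring. x_1 = 3082^2 mod 3917 = 3916. x_1 ≡ −1, so 1645 is not a witness.
No listed base is a witness for 3917.

none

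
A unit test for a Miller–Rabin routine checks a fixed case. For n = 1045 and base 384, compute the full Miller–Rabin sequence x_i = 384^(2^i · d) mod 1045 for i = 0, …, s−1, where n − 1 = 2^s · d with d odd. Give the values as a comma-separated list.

989, 1

n − 1 = 1044 = 2^2 · 261, so s = 2 and d = 261.
x_0 = 384^261 mod 1045 = 989.
x_1 = 989^2 mod 1045 = 1.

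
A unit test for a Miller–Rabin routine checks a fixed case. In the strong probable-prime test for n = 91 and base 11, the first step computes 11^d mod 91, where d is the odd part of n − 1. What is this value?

n − 1 = 90 = 2^1 · 45, so s = 1 and d = 45.
11^45 mod 91 = 8.

8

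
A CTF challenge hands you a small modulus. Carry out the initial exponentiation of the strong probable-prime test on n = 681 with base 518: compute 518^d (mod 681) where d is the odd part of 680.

257

n − 1 = 680 = 2^3 · 85, so s = 3 and d = 85.
518^85 mod 681 = 257.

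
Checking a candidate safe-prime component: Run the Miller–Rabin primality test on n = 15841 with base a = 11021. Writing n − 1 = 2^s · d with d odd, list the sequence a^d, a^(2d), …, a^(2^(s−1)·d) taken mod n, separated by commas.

13796, 1, 1, 1, 1

n − 1 = 15840 = 2^5 · 495, so s = 5 and d = 495.
x_0 = 11021^495 mod 15841 = 13796.
x_1 = 13796^2 mod 15841 = 1.
x_2 = 1^2 mod 15841 = 1.
x_3 = 1^2 mod 15841 = 1.
x_4 = 1^2 mod 15841 = 1.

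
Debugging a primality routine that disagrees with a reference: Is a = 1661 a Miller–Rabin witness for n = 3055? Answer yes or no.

yes

n − 1 = 3054 = 2^1 · 1527, so s = 1 and d = 1527.
x_0 = 1661^1527 mod 3055 = 766.
x_0 ∉ {1, 3054} and s = 1, so 1661 is a Miller–Rabin witness and 3055 is composite.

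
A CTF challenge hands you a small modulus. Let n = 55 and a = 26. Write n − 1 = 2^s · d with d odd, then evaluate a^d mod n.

n − 1 = 54 = 2^1 · 27, so s = 1 and d = 27.
26^27 mod 55 = 16.

16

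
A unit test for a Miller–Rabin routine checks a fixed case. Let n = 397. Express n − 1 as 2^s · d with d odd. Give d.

Halving: 396 → 198 → 99; 99 is odd.
So 396 = 2^2 · 99.

99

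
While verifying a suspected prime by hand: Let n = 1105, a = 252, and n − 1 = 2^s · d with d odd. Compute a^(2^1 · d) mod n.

n − 1 = 1104 = 2^4 · 69, so s = 4 and d = 69.
By repeated squaring, 252^69 ≡ 1032 (mod 1105).
x_0 = 1032.
x_1 = 1032^2 mod 1105 = 909.

909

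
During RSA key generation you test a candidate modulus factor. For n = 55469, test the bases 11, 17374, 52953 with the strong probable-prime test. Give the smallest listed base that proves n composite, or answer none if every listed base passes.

none

n − 1 = 55468 = 2^2 · 13867, so s = 2 and d = 13867.
Base 11: x_0 = 11^13867 mod 55469 = 23820. x_0 is neither 1 nor 55468, so continue squaring. x_1 = 23820^2 mod 55469 = 55468. x_1 ≡ −1, so 11 is not a witness.
Base 17374: x_0 = 17374^13867 mod 55469 = 1. x_0 = 1, so 17374 is not a witness.
Base 52953: x_0 = 52953^13867 mod 55469 = 23820. x_0 is neither 1 nor 55468, so continue squaring. x_1 = 23820^2 mod 55469 = 55468. x_1 ≡ −1, so 52953 is not a witness.
No listed base is a witness for 55469.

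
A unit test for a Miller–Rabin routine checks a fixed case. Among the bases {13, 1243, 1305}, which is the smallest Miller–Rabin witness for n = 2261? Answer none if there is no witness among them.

n − 1 = 2260 = 2^2 · 565, so s = 2 and d = 565.
Base 13: x_0 = 13^565 mod 2261 = 846. x_0 is neither 1 nor 2260, so continue squaring. x_1 = 846^2 mod 2261 = 1240. Reached i = s−1 = 1 without hitting −1: 13 is a Miller–Rabin witness and 2261 is composite.
Base 1243: x_0 = 1243^565 mod 2261 = 2174. x_0 is neither 1 nor 2260, so continue squaring. x_1 = 2174^2 mod 2261 = 786. Reached i = s−1 = 1 without hitting −1: 1243 is a Miller–Rabin witness and 2261 is composite.
Base 1305: x_0 = 1305^565 mod 2261 = 2138. x_0 is neither 1 nor 2260, so continue squaring. x_1 = 2138^2 mod 2261 = 1563. Reached i = s−1 = 1 without hitting −1: 1305 is a Miller–Rabin witness and 2261 is composite.
The smallest witness among the given bases is 13.

13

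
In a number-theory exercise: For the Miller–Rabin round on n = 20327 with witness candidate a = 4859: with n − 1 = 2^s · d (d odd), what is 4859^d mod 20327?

20326

n − 1 = 20326 = 2^1 · 10163, so s = 1 and d = 10163.
4859^10163 mod 20327 = 20326.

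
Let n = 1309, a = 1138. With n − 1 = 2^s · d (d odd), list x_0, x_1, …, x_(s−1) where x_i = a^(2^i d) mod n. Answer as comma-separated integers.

883, 834

n − 1 = 1308 = 2^2 · 327, so s = 2 and d = 327.
x_0 = 1138^327 mod 1309 = 883.
x_1 = 883^2 mod 1309 = 834.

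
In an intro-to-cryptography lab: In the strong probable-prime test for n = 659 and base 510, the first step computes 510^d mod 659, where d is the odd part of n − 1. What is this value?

n − 1 = 658 = 2^1 · 329, so s = 1 and d = 329.
Repeated squaring mod 659: 510^1 ≡ 510, 510^2 ≡ 454, 510^4 ≡ 508, 510^8 ≡ 395, 510^16 ≡ 501, 510^32 ≡ 581, 510^64 ≡ 153, 510^128 ≡ 344, 510^256 ≡ 375.
329 = 256 + 64 + 8 + 1, so 510^329 ≡ 375·153·395·510 ≡ 658 (mod 659).

658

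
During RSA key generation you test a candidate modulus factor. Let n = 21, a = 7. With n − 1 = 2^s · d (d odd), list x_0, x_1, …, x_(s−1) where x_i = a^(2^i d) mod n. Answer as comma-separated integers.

7, 7

n − 1 = 20 = 2^2 · 5, so s = 2 and d = 5.
x_0 = 7^5 mod 21 = 7.
x_1 = 7^2 mod 21 = 7.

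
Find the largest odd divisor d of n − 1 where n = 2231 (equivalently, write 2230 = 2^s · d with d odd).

1115

Halving: 2230 → 1115; 1115 is odd.
So 2230 = 2^1 · 1115.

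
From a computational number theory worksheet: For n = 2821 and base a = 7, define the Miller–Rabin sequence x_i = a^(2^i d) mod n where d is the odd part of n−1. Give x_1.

n − 1 = 2820 = 2^2 · 705, so s = 2 and d = 705.
x_0 = 7^705 mod 2821 = 931.
x_1 = 931^2 mod 2821 = 714.

714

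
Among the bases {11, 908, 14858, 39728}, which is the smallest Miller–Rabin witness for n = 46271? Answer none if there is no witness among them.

none

n − 1 = 46270 = 2^1 · 23135, so s = 1 and d = 23135.
Base 11: x_0 = 11^23135 mod 46271 = 46270. x_0 = 46270 ≡ −1, so 11 is not a witness.
Base 908: x_0 = 908^23135 mod 46271 = 46270. x_0 = 46270 ≡ −1, so 908 is not a witness.
Base 14858: x_0 = 14858^23135 mod 46271 = 46270. x_0 = 46270 ≡ −1, so 14858 is not a witness.
Base 39728: x_0 = 39728^23135 mod 46271 = 46270. x_0 = 46270 ≡ −1, so 39728 is not a witness.
No listed base is a witness for 46271.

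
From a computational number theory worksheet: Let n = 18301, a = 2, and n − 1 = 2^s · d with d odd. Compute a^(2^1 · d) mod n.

n − 1 = 18300 = 2^2 · 4575, so s = 2 and d = 4575.
x_0 = 2^4575 mod 18301 = 8336.
x_1 = 8336^2 mod 18301 = 18300.

18300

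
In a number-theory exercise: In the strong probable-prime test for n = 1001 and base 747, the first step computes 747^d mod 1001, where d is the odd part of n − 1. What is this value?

n − 1 = 1000 = 2^3 · 125, so s = 3 and d = 125.
747^125 mod 1001 = 626.

626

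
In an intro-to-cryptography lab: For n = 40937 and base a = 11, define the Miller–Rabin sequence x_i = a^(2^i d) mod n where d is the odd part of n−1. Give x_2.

n − 1 = 40936 = 2^3 · 5117, so s = 3 and d = 5117.
By repeated squaring, 11^5117 ≡ 22458 (mod 40937).
x_0 = 22458.
x_1 = 22458^2 mod 40937 = 17924.
x_2 = 17924^2 mod 40937 = 37137.

37137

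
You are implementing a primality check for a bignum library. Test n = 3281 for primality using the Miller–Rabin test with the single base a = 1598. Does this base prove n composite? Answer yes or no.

n − 1 = 3280 = 2^4 · 205, so s = 4 and d = 205.
x_0 = 1598^205 mod 3281 = 1258.
x_0 is neither 1 nor 3280, so continue squaring.
x_1 = 1258^2 mod 3281 = 1122.
x_2 = 1122^2 mod 3281 = 2261.
x_3 = 2261^2 mod 3281 = 323.
Reached i = s−1 = 3 without hitting −1: 1598 is a Miller–Rabin witness and 3281 is composite.

yes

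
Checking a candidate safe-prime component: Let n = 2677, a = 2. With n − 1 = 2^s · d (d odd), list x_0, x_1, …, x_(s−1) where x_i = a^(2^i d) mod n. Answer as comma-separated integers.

n − 1 = 2676 = 2^2 · 669, so s = 2 and d = 669.
x_0 = 2^669 mod 2677 = 2127.
x_1 = 2127^2 mod 2677 = 2676.

2127, 2676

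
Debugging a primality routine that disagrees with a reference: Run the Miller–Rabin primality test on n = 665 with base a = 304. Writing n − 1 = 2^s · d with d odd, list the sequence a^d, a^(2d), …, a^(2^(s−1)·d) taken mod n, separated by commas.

n − 1 = 664 = 2^3 · 83, so s = 3 and d = 83.
x_0 = 304^83 mod 665 = 19.
x_1 = 19^2 mod 665 = 361.
x_2 = 361^2 mod 665 = 646.

19, 361, 646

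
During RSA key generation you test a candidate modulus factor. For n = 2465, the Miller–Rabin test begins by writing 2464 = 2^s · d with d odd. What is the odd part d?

77

Halving: 2464 → 1232 → 616 → 308 → 154 → 77; 77 is odd.
So 2464 = 2^5 · 77.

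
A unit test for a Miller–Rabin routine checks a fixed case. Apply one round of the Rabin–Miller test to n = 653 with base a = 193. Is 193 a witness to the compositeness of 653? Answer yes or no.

n − 1 = 652 = 2^2 · 163, so s = 2 and d = 163.
Repeated squaring mod 653: 193^1 ≡ 193, 193^2 ≡ 28, 193^4 ≡ 131, 193^8 ≡ 183, 193^16 ≡ 186, 193^32 ≡ 640, 193^64 ≡ 169, 193^128 ≡ 482.
163 = 128 + 32 + 2 + 1, so 193^163 ≡ 482·640·28·193 ≡ 504 (mod 653).
x_0 = 193^163 mod 653 = 504.
x_0 is neither 1 nor 652, so continue squaring.
x_1 = 504^2 mod 653 = 652.
x_1 ≡ −1, so 193 is not a witness.

no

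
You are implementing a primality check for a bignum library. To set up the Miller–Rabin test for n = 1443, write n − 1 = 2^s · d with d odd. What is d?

721

Halving: 1442 → 721; 721 is odd.
So 1442 = 2^1 · 721.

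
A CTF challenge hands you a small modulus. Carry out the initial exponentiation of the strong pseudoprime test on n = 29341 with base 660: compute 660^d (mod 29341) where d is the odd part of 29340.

n − 1 = 29340 = 2^2 · 7335, so s = 2 and d = 7335.
Repeated squaring mod 29341: 660^1 ≡ 660, 660^2 ≡ 24826, 660^4 ≡ 22571, 660^8 ≡ 2258, 660^16 ≡ 22571, 660^32 ≡ 2258, 660^64 ≡ 22571, 660^128 ≡ 2258, 660^256 ≡ 22571, 660^512 ≡ 2258, 660^1024 ≡ 22571, 660^2048 ≡ 2258, 660^4096 ≡ 22571.
7335 = 4096 + 2048 + 1024 + 128 + 32 + 4 + 2 + 1, so 660^7335 ≡ 22571·2258·22571·2258·2258·22571·24826·660 ≡ 12882 (mod 29341).

12882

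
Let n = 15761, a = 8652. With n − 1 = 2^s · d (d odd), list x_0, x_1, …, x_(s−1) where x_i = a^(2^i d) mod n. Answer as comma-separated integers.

n − 1 = 15760 = 2^4 · 985, so s = 4 and d = 985.
x_0 = 8652^985 mod 15761 = 5722.
x_1 = 5722^2 mod 15761 = 5687.
x_2 = 5687^2 mod 15761 = 397.
x_3 = 397^2 mod 15761 = 15760.

5722, 5687, 397, 15760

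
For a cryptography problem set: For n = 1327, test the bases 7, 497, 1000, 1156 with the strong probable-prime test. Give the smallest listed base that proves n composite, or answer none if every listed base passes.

none

n − 1 = 1326 = 2^1 · 663, so s = 1 and d = 663.
Base 7: x_0 = 7^663 mod 1327 = 1326. x_0 = 1326 ≡ −1, so 7 is not a witness.
Base 497: x_0 = 497^663 mod 1327 = 1. x_0 = 1, so 497 is not a witness.
Base 1000: x_0 = 1000^663 mod 1327 = 1326. x_0 = 1326 ≡ −1, so 1000 is not a witness.
Base 1156: x_0 = 1156^663 mod 1327 = 1. x_0 = 1, so 1156 is not a witness.
No listed base is a witness for 1327.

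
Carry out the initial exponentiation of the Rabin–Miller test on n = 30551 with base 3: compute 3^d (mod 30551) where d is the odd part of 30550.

29065

n − 1 = 30550 = 2^1 · 15275, so s = 1 and d = 15275.
By repeated squaring, 3^15275 ≡ 29065 (mod 30551).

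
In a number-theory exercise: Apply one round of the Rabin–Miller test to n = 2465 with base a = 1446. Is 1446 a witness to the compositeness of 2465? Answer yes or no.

no

n − 1 = 2464 = 2^5 · 77, so s = 5 and d = 77.
Repeated squaring mod 2465: 1446^1 ≡ 1446, 1446^2 ≡ 596, 1446^4 ≡ 256, 1446^8 ≡ 1446, 1446^16 ≡ 596, 1446^32 ≡ 256, 1446^64 ≡ 1446.
77 = 64 + 8 + 4 + 1, so 1446^77 ≡ 1446·1446·256·1446 ≡ 1 (mod 2465).
x_0 = 1446^77 mod 2465 = 1.
x_0 = 1, so 1446 is not a witness.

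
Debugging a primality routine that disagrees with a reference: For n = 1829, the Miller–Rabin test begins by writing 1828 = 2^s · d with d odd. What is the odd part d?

Halving: 1828 → 914 → 457; 457 is odd.
So 1828 = 2^2 · 457.

457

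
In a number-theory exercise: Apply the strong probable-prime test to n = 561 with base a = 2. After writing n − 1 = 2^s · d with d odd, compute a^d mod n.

n − 1 = 560 = 2^4 · 35, so s = 4 and d = 35.
Repeated squaring mod 561: 2^1 ≡ 2, 2^2 ≡ 4, 2^4 ≡ 16, 2^8 ≡ 256, 2^16 ≡ 460, 2^32 ≡ 103.
35 = 32 + 2 + 1, so 2^35 ≡ 103·4·2 ≡ 263 (mod 561).

263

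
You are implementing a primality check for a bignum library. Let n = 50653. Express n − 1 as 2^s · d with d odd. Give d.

12663

Halving: 50652 → 25326 → 12663; 12663 is odd.
So 50652 = 2^2 · 12663.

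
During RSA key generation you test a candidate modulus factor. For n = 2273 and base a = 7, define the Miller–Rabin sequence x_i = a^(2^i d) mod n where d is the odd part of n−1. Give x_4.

2272

n − 1 = 2272 = 2^5 · 71, so s = 5 and d = 71.
x_0 = 7^71 mod 2273 = 1293.
x_1 = 1293^2 mod 2273 = 1194.
x_2 = 1194^2 mod 2273 = 465.
x_3 = 465^2 mod 2273 = 290.
x_4 = 290^2 mod 2273 = 2272.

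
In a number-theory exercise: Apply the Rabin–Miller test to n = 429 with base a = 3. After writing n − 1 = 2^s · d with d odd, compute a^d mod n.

9

n − 1 = 428 = 2^2 · 107, so s = 2 and d = 107.
3^107 mod 429 = 9.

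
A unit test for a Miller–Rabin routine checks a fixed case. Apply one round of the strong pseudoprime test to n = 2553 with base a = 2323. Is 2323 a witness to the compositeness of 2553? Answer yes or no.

n − 1 = 2552 = 2^3 · 319, so s = 3 and d = 319.
x_0 = 2323^319 mod 2553 = 1081.
x_0 is neither 1 nor 2552, so continue squaring.
x_1 = 1081^2 mod 2553 = 1840.
x_2 = 1840^2 mod 2553 = 322.
Reached i = s−1 = 2 without hitting −1: 2323 is a Miller–Rabin witness and 2553 is composite.

yes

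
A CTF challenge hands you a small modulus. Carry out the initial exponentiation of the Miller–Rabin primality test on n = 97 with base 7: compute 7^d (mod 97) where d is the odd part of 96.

52

n − 1 = 96 = 2^5 · 3, so s = 5 and d = 3.
7^3 mod 97 = 52.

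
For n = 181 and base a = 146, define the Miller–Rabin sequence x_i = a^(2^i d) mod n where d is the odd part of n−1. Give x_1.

n − 1 = 180 = 2^2 · 45, so s = 2 and d = 45.
x_0 = 146^45 mod 181 = 162.
x_1 = 162^2 mod 181 = 180.

180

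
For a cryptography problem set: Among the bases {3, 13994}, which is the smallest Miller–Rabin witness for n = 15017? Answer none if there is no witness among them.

n − 1 = 15016 = 2^3 · 1877, so s = 3 and d = 1877.
Base 3: x_0 = 3^1877 mod 15017 = 4810. x_0 is neither 1 nor 15016, so continue squaring. x_1 = 4810^2 mod 15017 = 9920. x_2 = 9920^2 mod 15017 = 15016. x_2 ≡ −1, so 3 is not a witness.
Base 13994: x_0 = 13994^1877 mod 15017 = 8826. x_0 is neither 1 nor 15016, so continue squaring. x_1 = 8826^2 mod 15017 = 5097. x_2 = 5097^2 mod 15017 = 15016. x_2 ≡ −1, so 13994 is not a witness.
No listed base is a witness for 15017.

none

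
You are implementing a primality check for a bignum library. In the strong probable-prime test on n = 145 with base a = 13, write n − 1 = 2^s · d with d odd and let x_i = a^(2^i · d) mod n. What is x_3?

n − 1 = 144 = 2^4 · 9, so s = 4 and d = 9.
By repeated squaring, 13^9 ≡ 63 (mod 145).
x_0 = 63.
x_1 = 63^2 mod 145 = 54.
x_2 = 54^2 mod 145 = 16.
x_3 = 16^2 mod 145 = 111.

111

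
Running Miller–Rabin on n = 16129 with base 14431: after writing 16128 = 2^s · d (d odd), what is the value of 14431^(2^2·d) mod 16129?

13717

n − 1 = 16128 = 2^8 · 63, so s = 8 and d = 63.
x_0 = 14431^63 mod 16129 = 12699.
x_1 = 12699^2 mod 16129 = 6859.
x_2 = 6859^2 mod 16129 = 13717.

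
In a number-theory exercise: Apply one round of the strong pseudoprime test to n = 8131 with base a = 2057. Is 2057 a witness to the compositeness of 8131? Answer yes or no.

n − 1 = 8130 = 2^1 · 4065, so s = 1 and d = 4065.
x_0 = 2057^4065 mod 8131 = 1518.
x_0 ∉ {1, 8130} and s = 1, so 2057 is a Miller–Rabin witness and 8131 is composite.

yes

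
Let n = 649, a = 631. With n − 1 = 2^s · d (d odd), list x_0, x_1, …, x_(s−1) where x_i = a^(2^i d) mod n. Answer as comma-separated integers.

169, 5, 25

n − 1 = 648 = 2^3 · 81, so s = 3 and d = 81.
x_0 = 631^81 mod 649 = 169.
x_1 = 169^2 mod 649 = 5.
x_2 = 5^2 mod 649 = 25.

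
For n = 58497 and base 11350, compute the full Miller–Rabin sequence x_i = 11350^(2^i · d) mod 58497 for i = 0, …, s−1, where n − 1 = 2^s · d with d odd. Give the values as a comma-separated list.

n − 1 = 58496 = 2^7 · 457, so s = 7 and d = 457.
x_0 = 11350^457 mod 58497 = 31915.
x_1 = 31915^2 mod 58497 = 17461.
x_2 = 17461^2 mod 58497 = 157.
x_3 = 157^2 mod 58497 = 24649.
x_4 = 24649^2 mod 58497 = 23359.
x_5 = 23359^2 mod 58497 = 41362.
x_6 = 41362^2 mod 58497 = 11782.

31915, 17461, 157, 24649, 23359, 41362, 11782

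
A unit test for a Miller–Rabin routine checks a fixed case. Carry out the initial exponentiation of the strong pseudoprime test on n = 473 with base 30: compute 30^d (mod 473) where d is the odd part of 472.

n − 1 = 472 = 2^3 · 59, so s = 3 and d = 59.
Repeated squaring mod 473: 30^1 ≡ 30, 30^2 ≡ 427, 30^4 ≡ 224, 30^8 ≡ 38, 30^16 ≡ 25, 30^32 ≡ 152.
59 = 32 + 16 + 8 + 2 + 1, so 30^59 ≡ 152·25·38·427·30 ≡ 62 (mod 473).

62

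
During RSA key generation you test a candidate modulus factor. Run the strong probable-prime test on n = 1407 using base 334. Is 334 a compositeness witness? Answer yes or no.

n − 1 = 1406 = 2^1 · 703, so s = 1 and d = 703.
x_0 = 334^703 mod 1407 = 334.
x_0 ∉ {1, 1406} and s = 1, so 334 is a Miller–Rabin witness and 1407 is composite.

yes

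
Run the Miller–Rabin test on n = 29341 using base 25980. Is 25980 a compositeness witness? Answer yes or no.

n − 1 = 29340 = 2^2 · 7335, so s = 2 and d = 7335.
x_0 = 25980^7335 mod 29341 = 18494.
x_0 is neither 1 nor 29340, so continue squaring.
x_1 = 18494^2 mod 29341 = 29340.
x_1 ≡ −1, so 25980 is not a witness.

no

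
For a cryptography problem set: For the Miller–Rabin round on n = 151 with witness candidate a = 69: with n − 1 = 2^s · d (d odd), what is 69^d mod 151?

n − 1 = 150 = 2^1 · 75, so s = 1 and d = 75.
69^75 mod 151 = 1.

1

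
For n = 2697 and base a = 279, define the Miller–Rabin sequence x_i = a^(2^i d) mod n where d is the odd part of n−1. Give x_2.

837

n − 1 = 2696 = 2^3 · 337, so s = 3 and d = 337.
Repeated squaring mod 2697: 279^1 ≡ 279, 279^2 ≡ 2325, 279^4 ≡ 837, 279^8 ≡ 2046, 279^16 ≡ 372, 279^32 ≡ 837, 279^64 ≡ 2046, 279^128 ≡ 372, 279^256 ≡ 837.
337 = 256 + 64 + 16 + 1, so 279^337 ≡ 837·2046·372·279 ≡ 279 (mod 2697).
x_0 = 279.
x_1 = 279^2 mod 2697 = 2325.
x_2 = 2325^2 mod 2697 = 837.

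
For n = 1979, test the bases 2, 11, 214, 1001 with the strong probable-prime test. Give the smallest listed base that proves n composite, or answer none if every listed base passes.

none

n − 1 = 1978 = 2^1 · 989, so s = 1 and d = 989.
Base 2: x_0 = 2^989 mod 1979 = 1978. x_0 = 1978 ≡ −1, so 2 is not a witness.
Base 11: x_0 = 11^989 mod 1979 = 1. x_0 = 1, so 11 is not a witness.
Base 214: x_0 = 214^989 mod 1979 = 1. x_0 = 1, so 214 is not a witness.
Base 1001: x_0 = 1001^989 mod 1979 = 1. x_0 = 1, so 1001 is not a witness.
No listed base is a witness for 1979.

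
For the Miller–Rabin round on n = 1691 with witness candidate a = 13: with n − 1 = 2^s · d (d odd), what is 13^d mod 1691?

n − 1 = 1690 = 2^1 · 845, so s = 1 and d = 845.
Repeated squaring mod 1691: 13^1 ≡ 13, 13^2 ≡ 169, 13^4 ≡ 1505, 13^8 ≡ 776, 13^16 ≡ 180, 13^32 ≡ 271, 13^64 ≡ 728, 13^128 ≡ 701, 13^256 ≡ 1011, 13^512 ≡ 757.
845 = 512 + 256 + 64 + 8 + 4 + 1, so 13^845 ≡ 757·1011·728·776·1505·13 ≡ 592 (mod 1691).

592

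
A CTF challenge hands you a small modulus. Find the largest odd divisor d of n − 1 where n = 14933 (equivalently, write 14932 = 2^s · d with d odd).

Halving: 14932 → 7466 → 3733; 3733 is odd.
So 14932 = 2^2 · 3733.

3733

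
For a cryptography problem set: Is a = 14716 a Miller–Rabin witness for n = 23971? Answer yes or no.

no

n − 1 = 23970 = 2^1 · 11985, so s = 1 and d = 11985.
Repeated squaring mod 23971: 14716^1 ≡ 14716, 14716^2 ≡ 6642, 14716^4 ≡ 9524, 14716^8 ≡ 312, 14716^16 ≡ 1460, 14716^32 ≡ 22152, 14716^64 ≡ 763, 14716^128 ≡ 6865, 14716^256 ≡ 1239, 14716^512 ≡ 977, 14716^1024 ≡ 19660, 14716^2048 ≡ 7196, 14716^4096 ≡ 5056, 14716^8192 ≡ 10050.
11985 = 8192 + 2048 + 1024 + 512 + 128 + 64 + 16 + 1, so 14716^11985 ≡ 10050·7196·19660·977·6865·763·1460·14716 ≡ 23970 (mod 23971).
x_0 = 14716^11985 mod 23971 = 23970.
x_0 = 23970 ≡ −1, so 14716 is not a witness.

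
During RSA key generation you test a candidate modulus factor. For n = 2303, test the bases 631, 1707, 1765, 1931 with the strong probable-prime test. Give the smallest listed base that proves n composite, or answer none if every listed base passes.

n − 1 = 2302 = 2^1 · 1151, so s = 1 and d = 1151.
Base 631: x_0 = 631^1151 mod 2303 = 960. x_0 ∉ {1, 2302} and s = 1, so 631 is a Miller–Rabin witness and 2303 is composite.
Base 1707: x_0 = 1707^1151 mod 2303 = 2036. x_0 ∉ {1, 2302} and s = 1, so 1707 is a Miller–Rabin witness and 2303 is composite.
Base 1765: x_0 = 1765^1151 mod 2303 = 1765. x_0 ∉ {1, 2302} and s = 1, so 1765 is a Miller–Rabin witness and 2303 is composite.
Base 1931: x_0 = 1931^1151 mod 2303 = 944. x_0 ∉ {1, 2302} and s = 1, so 1931 is a Miller–Rabin witness and 2303 is composite.
The smallest witness among the given bases is 631.

631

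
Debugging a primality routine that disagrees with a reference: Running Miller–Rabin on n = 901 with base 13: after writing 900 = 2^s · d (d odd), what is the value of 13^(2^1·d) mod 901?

407

n − 1 = 900 = 2^2 · 225, so s = 2 and d = 225.
By repeated squaring, 13^225 ≡ 47 (mod 901).
x_0 = 47.
x_1 = 47^2 mod 901 = 407.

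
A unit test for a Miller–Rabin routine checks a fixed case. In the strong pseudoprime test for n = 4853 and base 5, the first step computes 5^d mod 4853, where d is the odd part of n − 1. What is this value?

1620

n − 1 = 4852 = 2^2 · 1213, so s = 2 and d = 1213.
Repeated squaring mod 4853: 5^1 ≡ 5, 5^2 ≡ 25, 5^4 ≡ 625, 5^8 ≡ 2385, 5^16 ≡ 509, 5^32 ≡ 1872, 5^64 ≡ 518, 5^128 ≡ 1409, 5^256 ≡ 404, 5^512 ≡ 3067, 5^1024 ≡ 1375.
1213 = 1024 + 128 + 32 + 16 + 8 + 4 + 1, so 5^1213 ≡ 1375·1409·1872·509·2385·625·5 ≡ 1620 (mod 4853).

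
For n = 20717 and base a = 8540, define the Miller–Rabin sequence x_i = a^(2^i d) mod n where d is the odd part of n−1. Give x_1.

1

n − 1 = 20716 = 2^2 · 5179, so s = 2 and d = 5179.
Repeated squaring mod 20717: 8540^1 ≡ 8540, 8540^2 ≡ 7760, 8540^4 ≡ 13998, 8540^8 ≡ 2618, 8540^16 ≡ 17314, 8540^32 ≡ 20323, 8540^64 ≡ 10217, 8540^128 ≡ 14843, 8540^256 ≡ 10071, 8540^512 ≡ 15326, 8540^1024 ≡ 17647, 8540^2048 ≡ 19382, 8540^4096 ≡ 563.
5179 = 4096 + 1024 + 32 + 16 + 8 + 2 + 1, so 8540^5179 ≡ 563·17647·20323·17314·2618·7760·8540 ≡ 1 (mod 20717).
x_0 = 1.
x_1 = 1^2 mod 20717 = 1.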